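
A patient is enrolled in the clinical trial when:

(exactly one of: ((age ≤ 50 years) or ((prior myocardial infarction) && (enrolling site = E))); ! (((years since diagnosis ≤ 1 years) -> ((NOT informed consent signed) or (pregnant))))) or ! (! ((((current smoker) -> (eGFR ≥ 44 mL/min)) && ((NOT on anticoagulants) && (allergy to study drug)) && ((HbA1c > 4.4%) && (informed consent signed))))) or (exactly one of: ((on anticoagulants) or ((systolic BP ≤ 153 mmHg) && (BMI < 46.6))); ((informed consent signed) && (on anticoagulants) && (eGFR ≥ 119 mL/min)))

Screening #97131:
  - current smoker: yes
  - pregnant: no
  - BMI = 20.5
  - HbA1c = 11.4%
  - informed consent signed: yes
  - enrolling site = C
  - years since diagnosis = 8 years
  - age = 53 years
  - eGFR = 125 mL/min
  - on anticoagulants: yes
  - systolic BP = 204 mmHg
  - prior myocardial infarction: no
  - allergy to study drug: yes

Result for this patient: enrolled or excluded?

Excluded

Atomic conditions:
  age ≤ 50 years: 53 ≤ 50 is false
  prior myocardial infarction: no → false
  enrolling site = E: C == E is false
  years since diagnosis ≤ 1 years: 8 ≤ 1 is false
  NOT informed consent signed: yes → false
  pregnant: no → false
  current smoker: yes → true
  eGFR ≥ 44 mL/min: 125 ≥ 44 is true
  NOT on anticoagulants: yes → false
  allergy to study drug: yes → true
  HbA1c > 4.4%: 11.4 > 4.4 is true
  informed consent signed: yes → true
  on anticoagulants: yes → true
  systolic BP ≤ 153 mmHg: 204 ≤ 153 is false
  BMI < 46.6: 20.5 < 46.6 is true
  eGFR ≥ 119 mL/min: 125 ≥ 119 is true
Combine:
[1.1.2] false AND false = false
[1.1] false OR false = false
[1.2.1.2] false OR false = false
[1.2.1] false → false (antecedent false ⇒ implication holds) = true
[1.2] NOT true = false
[1] exactly-one(false, false) = false
[2.1.1.1] true → true = true
[2.1.1.2] false AND true = false
[2.1.1.3] true AND true = true
[2.1.1] true AND false AND true = false
[2.1] NOT false = true
[2] NOT true = false
[3.1.2] false AND true = false
[3.1] true OR false = true
[3.2] true AND true AND true = true
[3] exactly-one(true, true) = false
[root] false OR false OR false = false
Overall: false → excluded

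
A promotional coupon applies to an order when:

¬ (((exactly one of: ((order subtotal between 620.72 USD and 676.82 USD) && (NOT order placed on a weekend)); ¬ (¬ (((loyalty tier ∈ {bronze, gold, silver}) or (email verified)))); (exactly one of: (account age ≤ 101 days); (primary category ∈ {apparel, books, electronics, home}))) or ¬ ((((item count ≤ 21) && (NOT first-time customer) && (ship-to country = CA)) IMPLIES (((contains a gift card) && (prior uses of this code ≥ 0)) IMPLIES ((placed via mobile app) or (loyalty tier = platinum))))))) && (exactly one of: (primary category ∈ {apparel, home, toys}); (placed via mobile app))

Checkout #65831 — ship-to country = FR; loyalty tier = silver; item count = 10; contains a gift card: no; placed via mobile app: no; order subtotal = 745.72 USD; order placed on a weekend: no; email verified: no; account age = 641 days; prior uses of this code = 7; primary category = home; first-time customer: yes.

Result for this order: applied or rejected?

Applied

Atomic conditions:
  order subtotal between 620.72 USD and 676.82 USD: 745.72 in [620.72, 676.82] is false
  NOT order placed on a weekend: no → true
  loyalty tier ∈ {bronze, gold, silver}: silver is in the set → true
  email verified: no → false
  account age ≤ 101 days: 641 ≤ 101 is false
  primary category ∈ {apparel, books, electronics, home}: home is in the set → true
  item count ≤ 21: 10 ≤ 21 is true
  NOT first-time customer: yes → false
  ship-to country = CA: FR == CA is false
  contains a gift card: no → false
  prior uses of this code ≥ 0: 7 ≥ 0 is true
  placed via mobile app: no → false
  loyalty tier = platinum: silver == platinum is false
  primary category ∈ {apparel, home, toys}: home is in the set → true
Combine:
[1.1.1.1] false AND true = false
[1.1.1.2.1.1] true OR false = true
[1.1.1.2.1] NOT true = false
[1.1.1.2] NOT false = true
[1.1.1.3] exactly-one(false, true) = true
[1.1.1] exactly-one(false, true, true) = false
[1.1.2.1.1] true AND false AND false = false
[1.1.2.1.2.1] false AND true = false
[1.1.2.1.2.2] false OR false = false
[1.1.2.1.2] false → false (antecedent false ⇒ implication holds) = true
[1.1.2.1] false → true (antecedent false ⇒ implication holds) = true
[1.1.2] NOT true = false
[1.1] false OR false = false
[1] NOT false = true
[2] exactly-one(true, false) = true
[root] true AND true = true
Overall: true → applied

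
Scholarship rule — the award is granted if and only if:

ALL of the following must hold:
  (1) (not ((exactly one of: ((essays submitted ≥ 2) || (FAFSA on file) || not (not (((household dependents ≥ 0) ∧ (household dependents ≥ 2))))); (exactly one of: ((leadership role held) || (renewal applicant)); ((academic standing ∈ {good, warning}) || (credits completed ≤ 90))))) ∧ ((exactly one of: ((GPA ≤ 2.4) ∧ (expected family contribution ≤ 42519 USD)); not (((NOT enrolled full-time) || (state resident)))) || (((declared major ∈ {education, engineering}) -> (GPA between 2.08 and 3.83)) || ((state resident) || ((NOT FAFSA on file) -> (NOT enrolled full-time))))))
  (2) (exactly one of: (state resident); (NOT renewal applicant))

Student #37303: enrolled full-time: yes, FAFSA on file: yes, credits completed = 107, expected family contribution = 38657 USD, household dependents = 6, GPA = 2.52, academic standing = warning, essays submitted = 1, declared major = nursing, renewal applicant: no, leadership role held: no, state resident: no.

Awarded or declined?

Awarded

Atomic conditions:
  essays submitted ≥ 2: 1 ≥ 2 is false
  FAFSA on file: yes → true
  household dependents ≥ 0: 6 ≥ 0 is true
  household dependents ≥ 2: 6 ≥ 2 is true
  leadership role held: no → false
  renewal applicant: no → false
  academic standing ∈ {good, warning}: warning is in the set → true
  credits completed ≤ 90: 107 ≤ 90 is false
  GPA ≤ 2.4: 2.52 ≤ 2.4 is false
  expected family contribution ≤ 42519 USD: 38657 ≤ 42519 is true
  NOT enrolled full-time: yes → false
  state resident: no → false
  declared major ∈ {education, engineering}: nursing is not in the set → false
  GPA between 2.08 and 3.83: 2.52 in [2.08, 3.83] is true
  NOT FAFSA on file: yes → false
  NOT renewal applicant: no → true
Combine:
[1.1.1.1.3.1.1] true AND true = true
[1.1.1.1.3.1] NOT true = false
[1.1.1.1.3] NOT false = true
[1.1.1.1] false OR true OR true = true
[1.1.1.2.1] false OR false = false
[1.1.1.2.2] true OR false = true
[1.1.1.2] exactly-one(false, true) = true
[1.1.1] exactly-one(true, true) = false
[1.1] NOT false = true
[1.2.1.1] false AND true = false
[1.2.1.2.1] false OR false = false
[1.2.1.2] NOT false = true
[1.2.1] exactly-one(false, true) = true
[1.2.2.1] false → true (antecedent false ⇒ implication holds) = true
[1.2.2.2.2] false → false (antecedent false ⇒ implication holds) = true
[1.2.2.2] false OR true = true
[1.2.2] true OR true = true
[1.2] true OR true = true
[1] true AND true = true
[2] exactly-one(false, true) = true
[root] true AND true = true
Overall: true → awarded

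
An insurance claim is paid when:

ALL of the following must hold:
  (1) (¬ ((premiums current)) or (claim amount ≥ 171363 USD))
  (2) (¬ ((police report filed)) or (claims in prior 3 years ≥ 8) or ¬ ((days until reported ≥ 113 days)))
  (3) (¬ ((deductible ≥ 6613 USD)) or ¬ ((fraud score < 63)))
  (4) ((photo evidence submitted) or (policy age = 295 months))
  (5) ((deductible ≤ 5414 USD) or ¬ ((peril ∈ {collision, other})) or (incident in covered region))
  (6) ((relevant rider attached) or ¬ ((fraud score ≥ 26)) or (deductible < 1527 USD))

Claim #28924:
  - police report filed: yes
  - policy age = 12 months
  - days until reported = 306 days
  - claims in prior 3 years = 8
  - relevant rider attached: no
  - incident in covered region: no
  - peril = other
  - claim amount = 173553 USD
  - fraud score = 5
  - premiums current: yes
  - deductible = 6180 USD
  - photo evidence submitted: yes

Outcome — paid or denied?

Denied

Atomic conditions:
  premiums current: yes → true
  claim amount ≥ 171363 USD: 173553 ≥ 171363 is true
  police report filed: yes → true
  claims in prior 3 years ≥ 8: 8 ≥ 8 is true
  days until reported ≥ 113 days: 306 ≥ 113 is true
  deductible ≥ 6613 USD: 6180 ≥ 6613 is false
  fraud score < 63: 5 < 63 is true
  photo evidence submitted: yes → true
  policy age = 295 months: 12 == 295 is false
  deductible ≤ 5414 USD: 6180 ≤ 5414 is false
  peril ∈ {collision, other}: other is in the set → true
  incident in covered region: no → false
  relevant rider attached: no → false
  fraud score ≥ 26: 5 ≥ 26 is false
  deductible < 1527 USD: 6180 < 1527 is false
Combine:
[1.1] NOT true = false
[1] false OR true = true
[2.1] NOT true = false
[2.3] NOT true = false
[2] false OR true OR false = true
[3.1] NOT false = true
[3.2] NOT true = false
[3] true OR false = true
[4] true OR false = true
[5.2] NOT true = false
[5] false OR false OR false = false
[6.2] NOT false = true
[6] false OR true OR false = true
[root] true AND true AND true AND true AND false AND true = false
Overall: false → denied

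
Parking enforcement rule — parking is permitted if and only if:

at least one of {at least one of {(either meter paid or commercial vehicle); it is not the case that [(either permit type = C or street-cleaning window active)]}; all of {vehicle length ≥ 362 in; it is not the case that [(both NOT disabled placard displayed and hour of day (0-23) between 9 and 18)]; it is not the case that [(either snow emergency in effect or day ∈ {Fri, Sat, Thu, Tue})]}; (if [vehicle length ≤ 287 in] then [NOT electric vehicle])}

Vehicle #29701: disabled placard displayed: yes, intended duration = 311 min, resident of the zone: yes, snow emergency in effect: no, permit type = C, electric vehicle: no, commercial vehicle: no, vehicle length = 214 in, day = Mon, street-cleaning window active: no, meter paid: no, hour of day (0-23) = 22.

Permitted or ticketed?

Permitted

Atomic conditions:
  meter paid: no → false
  commercial vehicle: no → false
  permit type = C: C == C is true
  street-cleaning window active: no → false
  vehicle length ≥ 362 in: 214 ≥ 362 is false
  NOT disabled placard displayed: yes → false
  hour of day (0-23) between 9 and 18: 22 in [9, 18] is false
  snow emergency in effect: no → false
  day ∈ {Fri, Sat, Thu, Tue}: Mon is not in the set → false
  vehicle length ≤ 287 in: 214 ≤ 287 is true
  NOT electric vehicle: no → true
Combine:
[1.1] false OR false = false
[1.2.1] true OR false = true
[1.2] NOT true = false
[1] false OR false = false
[2.2.1] false AND false = false
[2.2] NOT false = true
[2.3.1] false OR false = false
[2.3] NOT false = true
[2] false AND true AND true = false
[3] true → true = true
[root] false OR false OR true = true
Overall: true → permitted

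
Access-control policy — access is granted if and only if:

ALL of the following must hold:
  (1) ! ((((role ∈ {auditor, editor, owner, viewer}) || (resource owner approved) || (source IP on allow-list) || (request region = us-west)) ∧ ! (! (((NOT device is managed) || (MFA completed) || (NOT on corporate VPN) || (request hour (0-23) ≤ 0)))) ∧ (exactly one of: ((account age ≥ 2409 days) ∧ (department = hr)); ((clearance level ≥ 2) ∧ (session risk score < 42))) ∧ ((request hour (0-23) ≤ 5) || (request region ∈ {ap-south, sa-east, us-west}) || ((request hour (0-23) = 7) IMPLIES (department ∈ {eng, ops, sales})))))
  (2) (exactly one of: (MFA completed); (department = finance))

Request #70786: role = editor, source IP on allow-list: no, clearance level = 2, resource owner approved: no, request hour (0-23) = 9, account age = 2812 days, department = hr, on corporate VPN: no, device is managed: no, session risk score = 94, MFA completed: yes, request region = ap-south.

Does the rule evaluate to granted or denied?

Denied

Atomic conditions:
  role ∈ {auditor, editor, owner, viewer}: editor is in the set → true
  resource owner approved: no → false
  source IP on allow-list: no → false
  request region = us-west: ap-south == us-west is false
  NOT device is managed: no → true
  MFA completed: yes → true
  NOT on corporate VPN: no → true
  request hour (0-23) ≤ 0: 9 ≤ 0 is false
  account age ≥ 2409 days: 2812 ≥ 2409 is true
  department = hr: hr == hr is true
  clearance level ≥ 2: 2 ≥ 2 is true
  session risk score < 42: 94 < 42 is false
  request hour (0-23) ≤ 5: 9 ≤ 5 is false
  request region ∈ {ap-south, sa-east, us-west}: ap-south is in the set → true
  request hour (0-23) = 7: 9 == 7 is false
  department ∈ {eng, ops, sales}: hr is not in the set → false
  department = finance: hr == finance is false
Combine:
[1.1.1] true OR false OR false OR false = true
[1.1.2.1.1] true OR true OR true OR false = true
[1.1.2.1] NOT true = false
[1.1.2] NOT false = true
[1.1.3.1] true AND true = true
[1.1.3.2] true AND false = false
[1.1.3] exactly-one(true, false) = true
[1.1.4.3] false → false (antecedent false ⇒ implication holds) = true
[1.1.4] false OR true OR true = true
[1.1] true AND true AND true AND true = true
[1] NOT true = false
[2] exactly-one(true, false) = true
[root] false AND true = false
Overall: false → denied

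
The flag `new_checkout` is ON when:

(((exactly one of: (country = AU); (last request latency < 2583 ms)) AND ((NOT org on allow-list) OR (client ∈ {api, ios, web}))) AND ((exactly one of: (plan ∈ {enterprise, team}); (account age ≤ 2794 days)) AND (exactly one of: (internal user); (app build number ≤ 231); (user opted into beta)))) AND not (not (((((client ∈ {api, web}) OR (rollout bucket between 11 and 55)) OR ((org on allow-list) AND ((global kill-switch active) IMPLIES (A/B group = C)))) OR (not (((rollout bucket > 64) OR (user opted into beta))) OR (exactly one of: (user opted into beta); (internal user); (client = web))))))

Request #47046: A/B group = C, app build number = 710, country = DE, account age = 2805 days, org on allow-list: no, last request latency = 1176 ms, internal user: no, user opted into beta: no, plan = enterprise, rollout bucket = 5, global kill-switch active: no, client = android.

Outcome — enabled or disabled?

Atomic conditions:
  country = AU: DE == AU is false
  last request latency < 2583 ms: 1176 < 2583 is true
  NOT org on allow-list: no → true
  client ∈ {api, ios, web}: android is not in the set → false
  plan ∈ {enterprise, team}: enterprise is in the set → true
  account age ≤ 2794 days: 2805 ≤ 2794 is false
  internal user: no → false
  app build number ≤ 231: 710 ≤ 231 is false
  user opted into beta: no → false
  client ∈ {api, web}: android is not in the set → false
  rollout bucket between 11 and 55: 5 in [11, 55] is false
  org on allow-list: no → false
  global kill-switch active: no → false
  A/B group = C: C == C is true
  rollout bucket > 64: 5 > 64 is false
  client = web: android == web is false
Combine:
[1.1.1] exactly-one(false, true) = true
[1.1.2] true OR false = true
[1.1] true AND true = true
[1.2.1] exactly-one(true, false) = true
[1.2.2] exactly-one(false, false, false) = false
[1.2] true AND false = false
[1] true AND false = false
[2.1.1.1.1] false OR false = false
[2.1.1.1.2.2] false → true (antecedent false ⇒ implication holds) = true
[2.1.1.1.2] false AND true = false
[2.1.1.1] false OR false = false
[2.1.1.2.1.1] false OR false = false
[2.1.1.2.1] NOT false = true
[2.1.1.2.2] exactly-one(false, false, false) = false
[2.1.1.2] true OR false = true
[2.1.1] false OR true = true
[2.1] NOT true = false
[2] NOT false = true
[root] false AND true = false
Overall: false → disabled

Disabled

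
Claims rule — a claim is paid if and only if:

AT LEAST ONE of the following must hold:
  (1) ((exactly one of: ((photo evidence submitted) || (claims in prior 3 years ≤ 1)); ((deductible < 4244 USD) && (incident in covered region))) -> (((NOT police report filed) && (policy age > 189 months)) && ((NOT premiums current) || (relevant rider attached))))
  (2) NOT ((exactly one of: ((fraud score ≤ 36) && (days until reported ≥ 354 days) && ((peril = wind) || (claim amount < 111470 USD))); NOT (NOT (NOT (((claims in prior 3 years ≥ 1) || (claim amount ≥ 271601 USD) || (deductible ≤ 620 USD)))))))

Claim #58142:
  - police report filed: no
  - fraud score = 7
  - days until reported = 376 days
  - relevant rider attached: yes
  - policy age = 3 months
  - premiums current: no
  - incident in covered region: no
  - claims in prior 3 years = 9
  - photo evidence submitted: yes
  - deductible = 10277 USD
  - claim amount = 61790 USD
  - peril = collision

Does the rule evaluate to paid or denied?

Atomic conditions:
  photo evidence submitted: yes → true
  claims in prior 3 years ≤ 1: 9 ≤ 1 is false
  deductible < 4244 USD: 10277 < 4244 is false
  incident in covered region: no → false
  NOT police report filed: no → true
  policy age > 189 months: 3 > 189 is false
  NOT premiums current: no → true
  relevant rider attached: yes → true
  fraud score ≤ 36: 7 ≤ 36 is true
  days until reported ≥ 354 days: 376 ≥ 354 is true
  peril = wind: collision == wind is false
  claim amount < 111470 USD: 61790 < 111470 is true
  claims in prior 3 years ≥ 1: 9 ≥ 1 is true
  claim amount ≥ 271601 USD: 61790 ≥ 271601 is false
  deductible ≤ 620 USD: 10277 ≤ 620 is false
Combine:
[1.1.1] true OR false = true
[1.1.2] false AND false = false
[1.1] exactly-one(true, false) = true
[1.2.1] true AND false = false
[1.2.2] true OR true = true
[1.2] false AND true = false
[1] true → false = false
[2.1.1.3] false OR true = true
[2.1.1] true AND true AND true = true
[2.1.2.1.1.1] true OR false OR false = true
[2.1.2.1.1] NOT true = false
[2.1.2.1] NOT false = true
[2.1.2] NOT true = false
[2.1] exactly-one(true, false) = true
[2] NOT true = false
[root] false OR false = false
Overall: false → denied

Denied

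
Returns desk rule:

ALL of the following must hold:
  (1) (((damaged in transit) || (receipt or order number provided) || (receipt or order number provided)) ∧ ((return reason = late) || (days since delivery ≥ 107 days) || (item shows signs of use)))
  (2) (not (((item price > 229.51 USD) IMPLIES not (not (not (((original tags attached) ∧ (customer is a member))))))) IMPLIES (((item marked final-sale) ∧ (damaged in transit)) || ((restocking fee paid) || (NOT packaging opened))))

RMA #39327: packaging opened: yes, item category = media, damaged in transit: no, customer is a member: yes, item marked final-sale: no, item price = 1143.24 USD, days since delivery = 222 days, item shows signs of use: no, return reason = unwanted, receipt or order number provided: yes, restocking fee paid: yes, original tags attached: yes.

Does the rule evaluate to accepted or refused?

Accepted

Atomic conditions:
  damaged in transit: no → false
  receipt or order number provided: yes → true
  return reason = late: unwanted == late is false
  days since delivery ≥ 107 days: 222 ≥ 107 is true
  item shows signs of use: no → false
  item price > 229.51 USD: 1143.24 > 229.51 is true
  original tags attached: yes → true
  customer is a member: yes → true
  item marked final-sale: no → false
  restocking fee paid: yes → true
  NOT packaging opened: yes → false
Combine:
[1.1] false OR true OR true = true
[1.2] false OR true OR false = true
[1] true AND true = true
[2.1.1.2.1.1.1] true AND true = true
[2.1.1.2.1.1] NOT true = false
[2.1.1.2.1] NOT false = true
[2.1.1.2] NOT true = false
[2.1.1] true → false = false
[2.1] NOT false = true
[2.2.1] false AND false = false
[2.2.2] true OR false = true
[2.2] false OR true = true
[2] true → true = true
[root] true AND true = true
Overall: true → accepted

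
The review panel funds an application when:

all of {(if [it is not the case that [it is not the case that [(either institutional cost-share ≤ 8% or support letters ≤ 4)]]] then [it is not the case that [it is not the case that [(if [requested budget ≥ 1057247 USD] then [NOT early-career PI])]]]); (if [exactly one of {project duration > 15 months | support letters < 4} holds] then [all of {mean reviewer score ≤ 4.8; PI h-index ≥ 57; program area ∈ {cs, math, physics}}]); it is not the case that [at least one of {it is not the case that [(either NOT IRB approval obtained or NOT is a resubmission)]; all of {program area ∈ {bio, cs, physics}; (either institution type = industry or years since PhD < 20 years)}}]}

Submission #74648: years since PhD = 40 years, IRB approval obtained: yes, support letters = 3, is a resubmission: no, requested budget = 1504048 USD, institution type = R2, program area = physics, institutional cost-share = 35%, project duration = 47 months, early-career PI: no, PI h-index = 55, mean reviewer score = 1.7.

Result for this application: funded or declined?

Atomic conditions:
  institutional cost-share ≤ 8%: 35 ≤ 8 is false
  support letters ≤ 4: 3 ≤ 4 is true
  requested budget ≥ 1057247 USD: 1504048 ≥ 1057247 is true
  NOT early-career PI: no → true
  project duration > 15 months: 47 > 15 is true
  support letters < 4: 3 < 4 is true
  mean reviewer score ≤ 4.8: 1.7 ≤ 4.8 is true
  PI h-index ≥ 57: 55 ≥ 57 is false
  program area ∈ {cs, math, physics}: physics is in the set → true
  NOT IRB approval obtained: yes → false
  NOT is a resubmission: no → true
  program area ∈ {bio, cs, physics}: physics is in the set → true
  institution type = industry: R2 == industry is false
  years since PhD < 20 years: 40 < 20 is false
Combine:
[1.1.1.1] false OR true = true
[1.1.1] NOT true = false
[1.1] NOT false = true
[1.2.1.1] true → true = true
[1.2.1] NOT true = false
[1.2] NOT false = true
[1] true → true = true
[2.1] exactly-one(true, true) = false
[2.2] true AND false AND true = false
[2] false → false (antecedent false ⇒ implication holds) = true
[3.1.1.1] false OR true = true
[3.1.1] NOT true = false
[3.1.2.2] false OR false = false
[3.1.2] true AND false = false
[3.1] false OR false = false
[3] NOT false = true
[root] true AND true AND true = true
Overall: true → funded

Funded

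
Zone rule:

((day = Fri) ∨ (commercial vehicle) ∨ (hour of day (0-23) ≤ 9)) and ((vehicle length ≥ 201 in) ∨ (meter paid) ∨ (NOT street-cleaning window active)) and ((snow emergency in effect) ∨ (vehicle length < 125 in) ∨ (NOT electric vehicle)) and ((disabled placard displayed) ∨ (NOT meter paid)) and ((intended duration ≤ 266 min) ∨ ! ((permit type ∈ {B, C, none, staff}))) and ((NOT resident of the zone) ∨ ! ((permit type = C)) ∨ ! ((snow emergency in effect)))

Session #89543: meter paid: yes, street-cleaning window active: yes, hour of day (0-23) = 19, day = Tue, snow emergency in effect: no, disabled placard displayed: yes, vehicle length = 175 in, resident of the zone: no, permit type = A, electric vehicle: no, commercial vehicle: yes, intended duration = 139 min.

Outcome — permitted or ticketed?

Permitted

Atomic conditions:
  day = Fri: Tue == Fri is false
  commercial vehicle: yes → true
  hour of day (0-23) ≤ 9: 19 ≤ 9 is false
  vehicle length ≥ 201 in: 175 ≥ 201 is false
  meter paid: yes → true
  NOT street-cleaning window active: yes → false
  snow emergency in effect: no → false
  vehicle length < 125 in: 175 < 125 is false
  NOT electric vehicle: no → true
  disabled placard displayed: yes → true
  NOT meter paid: yes → false
  intended duration ≤ 266 min: 139 ≤ 266 is true
  permit type ∈ {B, C, none, staff}: A is not in the set → false
  NOT resident of the zone: no → true
  permit type = C: A == C is false
Combine:
[1] false OR true OR false = true
[2] false OR true OR false = true
[3] false OR false OR true = true
[4] true OR false = true
[5.2] NOT false = true
[5] true OR true = true
[6.2] NOT false = true
[6.3] NOT false = true
[6] true OR true OR true = true
[root] true AND true AND true AND true AND true AND true = true
Overall: true → permitted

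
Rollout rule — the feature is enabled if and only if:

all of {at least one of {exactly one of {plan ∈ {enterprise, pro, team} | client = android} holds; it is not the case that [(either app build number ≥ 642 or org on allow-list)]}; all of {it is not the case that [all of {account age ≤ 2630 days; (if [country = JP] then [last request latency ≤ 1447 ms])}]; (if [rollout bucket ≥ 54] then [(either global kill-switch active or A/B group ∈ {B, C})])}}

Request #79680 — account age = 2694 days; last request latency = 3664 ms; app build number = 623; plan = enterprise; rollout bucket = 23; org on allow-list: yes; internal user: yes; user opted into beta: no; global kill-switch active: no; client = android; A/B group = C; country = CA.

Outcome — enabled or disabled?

Atomic conditions:
  plan ∈ {enterprise, pro, team}: enterprise is in the set → true
  client = android: android == android is true
  app build number ≥ 642: 623 ≥ 642 is false
  org on allow-list: yes → true
  account age ≤ 2630 days: 2694 ≤ 2630 is false
  country = JP: CA == JP is false
  last request latency ≤ 1447 ms: 3664 ≤ 1447 is false
  rollout bucket ≥ 54: 23 ≥ 54 is false
  global kill-switch active: no → false
  A/B group ∈ {B, C}: C is in the set → true
Combine:
[1.1] exactly-one(true, true) = false
[1.2.1] false OR true = true
[1.2] NOT true = false
[1] false OR false = false
[2.1.1.2] false → false (antecedent false ⇒ implication holds) = true
[2.1.1] false AND true = false
[2.1] NOT false = true
[2.2.2] false OR true = true
[2.2] false → true (antecedent false ⇒ implication holds) = true
[2] true AND true = true
[root] false AND true = false
Overall: false → disabled

Disabled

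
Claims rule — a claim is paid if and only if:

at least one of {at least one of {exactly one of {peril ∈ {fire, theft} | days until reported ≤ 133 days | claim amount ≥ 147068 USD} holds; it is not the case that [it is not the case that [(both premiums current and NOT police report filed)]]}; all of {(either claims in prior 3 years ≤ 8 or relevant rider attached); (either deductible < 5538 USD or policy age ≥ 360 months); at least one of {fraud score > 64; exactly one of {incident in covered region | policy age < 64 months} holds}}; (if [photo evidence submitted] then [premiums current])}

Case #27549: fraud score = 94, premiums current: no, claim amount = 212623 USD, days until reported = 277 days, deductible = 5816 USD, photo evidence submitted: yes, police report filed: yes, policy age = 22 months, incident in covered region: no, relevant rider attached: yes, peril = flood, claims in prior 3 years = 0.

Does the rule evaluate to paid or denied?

Paid

Atomic conditions:
  peril ∈ {fire, theft}: flood is not in the set → false
  days until reported ≤ 133 days: 277 ≤ 133 is false
  claim amount ≥ 147068 USD: 212623 ≥ 147068 is true
  premiums current: no → false
  NOT police report filed: yes → false
  claims in prior 3 years ≤ 8: 0 ≤ 8 is true
  relevant rider attached: yes → true
  deductible < 5538 USD: 5816 < 5538 is false
  policy age ≥ 360 months: 22 ≥ 360 is false
  fraud score > 64: 94 > 64 is true
  incident in covered region: no → false
  policy age < 64 months: 22 < 64 is true
  photo evidence submitted: yes → true
Combine:
[1.1] exactly-one(false, false, true) = true
[1.2.1.1] false AND false = false
[1.2.1] NOT false = true
[1.2] NOT true = false
[1] true OR false = true
[2.1] true OR true = true
[2.2] false OR false = false
[2.3.2] exactly-one(false, true) = true
[2.3] true OR true = true
[2] true AND false AND true = false
[3] true → false = false
[root] true OR false OR false = true
Overall: true → paid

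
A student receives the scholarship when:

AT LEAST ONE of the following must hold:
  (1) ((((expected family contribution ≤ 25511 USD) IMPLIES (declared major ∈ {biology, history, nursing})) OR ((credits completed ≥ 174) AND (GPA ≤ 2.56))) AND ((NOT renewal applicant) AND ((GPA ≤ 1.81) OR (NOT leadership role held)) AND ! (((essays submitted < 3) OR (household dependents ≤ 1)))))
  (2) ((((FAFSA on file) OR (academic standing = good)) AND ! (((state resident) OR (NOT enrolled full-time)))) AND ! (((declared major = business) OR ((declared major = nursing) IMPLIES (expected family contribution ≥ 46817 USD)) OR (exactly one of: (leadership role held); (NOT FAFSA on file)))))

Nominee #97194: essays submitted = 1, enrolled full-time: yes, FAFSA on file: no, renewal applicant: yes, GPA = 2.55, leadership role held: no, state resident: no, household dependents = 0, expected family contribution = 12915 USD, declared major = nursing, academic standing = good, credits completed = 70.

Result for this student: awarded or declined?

Atomic conditions:
  expected family contribution ≤ 25511 USD: 12915 ≤ 25511 is true
  declared major ∈ {biology, history, nursing}: nursing is in the set → true
  credits completed ≥ 174: 70 ≥ 174 is false
  GPA ≤ 2.56: 2.55 ≤ 2.56 is true
  NOT renewal applicant: yes → false
  GPA ≤ 1.81: 2.55 ≤ 1.81 is false
  NOT leadership role held: no → true
  essays submitted < 3: 1 < 3 is true
  household dependents ≤ 1: 0 ≤ 1 is true
  FAFSA on file: no → false
  academic standing = good: good == good is true
  state resident: no → false
  NOT enrolled full-time: yes → false
  declared major = business: nursing == business is false
  declared major = nursing: nursing == nursing is true
  expected family contribution ≥ 46817 USD: 12915 ≥ 46817 is false
  leadership role held: no → false
  NOT FAFSA on file: no → true
Combine:
[1.1.1] true → true = true
[1.1.2] false AND true = false
[1.1] true OR false = true
[1.2.2] false OR true = true
[1.2.3.1] true OR true = true
[1.2.3] NOT true = false
[1.2] false AND true AND false = false
[1] true AND false = false
[2.1.1] false OR true = true
[2.1.2.1] false OR false = false
[2.1.2] NOT false = true
[2.1] true AND true = true
[2.2.1.2] true → false = false
[2.2.1.3] exactly-one(false, true) = true
[2.2.1] false OR false OR true = true
[2.2] NOT true = false
[2] true AND false = false
[root] false OR false = false
Overall: false → declined

Declined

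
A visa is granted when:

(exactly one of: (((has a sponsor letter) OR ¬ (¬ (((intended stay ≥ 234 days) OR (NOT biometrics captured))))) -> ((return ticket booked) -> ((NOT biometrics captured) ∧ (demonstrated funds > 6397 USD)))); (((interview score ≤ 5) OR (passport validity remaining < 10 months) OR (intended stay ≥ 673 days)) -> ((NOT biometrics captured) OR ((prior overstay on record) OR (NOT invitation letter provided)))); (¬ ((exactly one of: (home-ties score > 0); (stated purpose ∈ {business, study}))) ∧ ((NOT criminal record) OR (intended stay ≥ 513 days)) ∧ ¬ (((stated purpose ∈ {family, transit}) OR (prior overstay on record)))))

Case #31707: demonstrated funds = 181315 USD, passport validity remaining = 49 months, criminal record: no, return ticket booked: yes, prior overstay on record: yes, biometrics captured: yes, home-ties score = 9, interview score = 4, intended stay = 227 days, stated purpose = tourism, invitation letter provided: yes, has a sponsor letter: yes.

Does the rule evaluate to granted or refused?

Atomic conditions:
  has a sponsor letter: yes → true
  intended stay ≥ 234 days: 227 ≥ 234 is false
  NOT biometrics captured: yes → false
  return ticket booked: yes → true
  demonstrated funds > 6397 USD: 181315 > 6397 is true
  interview score ≤ 5: 4 ≤ 5 is true
  passport validity remaining < 10 months: 49 < 10 is false
  intended stay ≥ 673 days: 227 ≥ 673 is false
  prior overstay on record: yes → true
  NOT invitation letter provided: yes → false
  home-ties score > 0: 9 > 0 is true
  stated purpose ∈ {business, study}: tourism is not in the set → false
  NOT criminal record: no → true
  intended stay ≥ 513 days: 227 ≥ 513 is false
  stated purpose ∈ {family, transit}: tourism is not in the set → false
Combine:
[1.1.2.1.1] false OR false = false
[1.1.2.1] NOT false = true
[1.1.2] NOT true = false
[1.1] true OR false = true
[1.2.2] false AND true = false
[1.2] true → false = false
[1] true → false = false
[2.1] true OR false OR false = true
[2.2.2] true OR false = true
[2.2] false OR true = true
[2] true → true = true
[3.1.1] exactly-one(true, false) = true
[3.1] NOT true = false
[3.2] true OR false = true
[3.3.1] false OR true = true
[3.3] NOT true = false
[3] false AND true AND false = false
[root] exactly-one(false, true, false) = true
Overall: true → granted

Granted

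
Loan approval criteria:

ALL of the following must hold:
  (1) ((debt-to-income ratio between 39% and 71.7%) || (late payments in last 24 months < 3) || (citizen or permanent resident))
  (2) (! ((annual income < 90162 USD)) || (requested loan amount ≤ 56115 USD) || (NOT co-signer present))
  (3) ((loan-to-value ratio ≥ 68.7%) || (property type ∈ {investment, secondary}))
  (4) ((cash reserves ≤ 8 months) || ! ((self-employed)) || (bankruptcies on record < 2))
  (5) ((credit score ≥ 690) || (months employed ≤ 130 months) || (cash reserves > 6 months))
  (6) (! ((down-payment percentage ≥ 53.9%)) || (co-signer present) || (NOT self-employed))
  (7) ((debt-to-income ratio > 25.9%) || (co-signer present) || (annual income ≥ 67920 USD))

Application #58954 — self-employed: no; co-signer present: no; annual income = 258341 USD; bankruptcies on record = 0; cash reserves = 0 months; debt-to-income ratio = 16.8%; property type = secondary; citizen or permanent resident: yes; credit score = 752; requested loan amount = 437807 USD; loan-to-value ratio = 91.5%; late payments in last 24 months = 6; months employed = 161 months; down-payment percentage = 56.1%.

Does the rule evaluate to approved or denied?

Approved

Atomic conditions:
  debt-to-income ratio between 39% and 71.7%: 16.8 in [39, 71.7] is false
  late payments in last 24 months < 3: 6 < 3 is false
  citizen or permanent resident: yes → true
  annual income < 90162 USD: 258341 < 90162 is false
  requested loan amount ≤ 56115 USD: 437807 ≤ 56115 is false
  NOT co-signer present: no → true
  loan-to-value ratio ≥ 68.7%: 91.5 ≥ 68.7 is true
  property type ∈ {investment, secondary}: secondary is in the set → true
  cash reserves ≤ 8 months: 0 ≤ 8 is true
  self-employed: no → false
  bankruptcies on record < 2: 0 < 2 is true
  credit score ≥ 690: 752 ≥ 690 is true
  months employed ≤ 130 months: 161 ≤ 130 is false
  cash reserves > 6 months: 0 > 6 is false
  down-payment percentage ≥ 53.9%: 56.1 ≥ 53.9 is true
  co-signer present: no → false
  NOT self-employed: no → true
  debt-to-income ratio > 25.9%: 16.8 > 25.9 is false
  annual income ≥ 67920 USD: 258341 ≥ 67920 is true
Combine:
[1] false OR false OR true = true
[2.1] NOT false = true
[2] true OR false OR true = true
[3] true OR true = true
[4.2] NOT false = true
[4] true OR true OR true = true
[5] true OR false OR false = true
[6.1] NOT true = false
[6] false OR false OR true = true
[7] false OR false OR true = true
[root] true AND true AND true AND true AND true AND true AND true = true
Overall: true → approved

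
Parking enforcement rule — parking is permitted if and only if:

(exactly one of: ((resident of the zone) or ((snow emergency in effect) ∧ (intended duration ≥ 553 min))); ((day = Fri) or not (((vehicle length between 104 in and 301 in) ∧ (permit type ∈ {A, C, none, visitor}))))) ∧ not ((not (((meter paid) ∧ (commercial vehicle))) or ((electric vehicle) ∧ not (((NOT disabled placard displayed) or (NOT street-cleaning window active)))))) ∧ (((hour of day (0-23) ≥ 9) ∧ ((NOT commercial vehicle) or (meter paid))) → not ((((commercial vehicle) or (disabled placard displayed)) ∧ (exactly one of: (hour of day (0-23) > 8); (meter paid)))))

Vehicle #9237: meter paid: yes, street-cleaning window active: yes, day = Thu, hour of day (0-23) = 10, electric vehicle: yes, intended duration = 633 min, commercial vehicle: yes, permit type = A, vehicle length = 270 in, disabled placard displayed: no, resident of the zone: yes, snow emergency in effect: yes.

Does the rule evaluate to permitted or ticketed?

Permitted

Atomic conditions:
  resident of the zone: yes → true
  snow emergency in effect: yes → true
  intended duration ≥ 553 min: 633 ≥ 553 is true
  day = Fri: Thu == Fri is false
  vehicle length between 104 in and 301 in: 270 in [104, 301] is true
  permit type ∈ {A, C, none, visitor}: A is in the set → true
  meter paid: yes → true
  commercial vehicle: yes → true
  electric vehicle: yes → true
  NOT disabled placard displayed: no → true
  NOT street-cleaning window active: yes → false
  hour of day (0-23) ≥ 9: 10 ≥ 9 is true
  NOT commercial vehicle: yes → false
  disabled placard displayed: no → false
  hour of day (0-23) > 8: 10 > 8 is true
Combine:
[1.1.2] true AND true = true
[1.1] true OR true = true
[1.2.2.1] true AND true = true
[1.2.2] NOT true = false
[1.2] false OR false = false
[1] exactly-one(true, false) = true
[2.1.1.1] true AND true = true
[2.1.1] NOT true = false
[2.1.2.2.1] true OR false = true
[2.1.2.2] NOT true = false
[2.1.2] true AND false = false
[2.1] false OR false = false
[2] NOT false = true
[3.1.2] false OR true = true
[3.1] true AND true = true
[3.2.1.1] true OR false = true
[3.2.1.2] exactly-one(true, true) = false
[3.2.1] true AND false = false
[3.2] NOT false = true
[3] true → true = true
[root] true AND true AND true = true
Overall: true → permitted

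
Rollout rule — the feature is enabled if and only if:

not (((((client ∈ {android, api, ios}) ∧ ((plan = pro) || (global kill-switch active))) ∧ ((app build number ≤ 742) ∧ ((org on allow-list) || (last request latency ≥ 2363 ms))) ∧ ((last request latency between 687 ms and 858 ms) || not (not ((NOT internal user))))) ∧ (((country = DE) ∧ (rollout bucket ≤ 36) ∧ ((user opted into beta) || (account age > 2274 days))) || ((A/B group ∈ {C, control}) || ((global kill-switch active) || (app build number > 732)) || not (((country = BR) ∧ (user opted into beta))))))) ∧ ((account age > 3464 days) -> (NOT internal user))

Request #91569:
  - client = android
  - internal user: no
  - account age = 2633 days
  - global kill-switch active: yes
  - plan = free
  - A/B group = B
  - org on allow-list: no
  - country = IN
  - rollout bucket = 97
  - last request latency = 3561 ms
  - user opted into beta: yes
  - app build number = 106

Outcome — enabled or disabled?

Atomic conditions:
  client ∈ {android, api, ios}: android is in the set → true
  plan = pro: free == pro is false
  global kill-switch active: yes → true
  app build number ≤ 742: 106 ≤ 742 is true
  org on allow-list: no → false
  last request latency ≥ 2363 ms: 3561 ≥ 2363 is true
  last request latency between 687 ms and 858 ms: 3561 in [687, 858] is false
  NOT internal user: no → true
  country = DE: IN == DE is false
  rollout bucket ≤ 36: 97 ≤ 36 is false
  user opted into beta: yes → true
  account age > 2274 days: 2633 > 2274 is true
  A/B group ∈ {C, control}: B is not in the set → false
  app build number > 732: 106 > 732 is false
  country = BR: IN == BR is false
  account age > 3464 days: 2633 > 3464 is false
Combine:
[1.1.1.1.2] false OR true = true
[1.1.1.1] true AND true = true
[1.1.1.2.2] false OR true = true
[1.1.1.2] true AND true = true
[1.1.1.3.2.1] NOT true = false
[1.1.1.3.2] NOT false = true
[1.1.1.3] false OR true = true
[1.1.1] true AND true AND true = true
[1.1.2.1.3] true OR true = true
[1.1.2.1] false AND false AND true = false
[1.1.2.2.2] true OR false = true
[1.1.2.2.3.1] false AND true = false
[1.1.2.2.3] NOT false = true
[1.1.2.2] false OR true OR true = true
[1.1.2] false OR true = true
[1.1] true AND true = true
[1] NOT true = false
[2] false → true (antecedent false ⇒ implication holds) = true
[root] false AND true = false
Overall: false → disabled

Disabled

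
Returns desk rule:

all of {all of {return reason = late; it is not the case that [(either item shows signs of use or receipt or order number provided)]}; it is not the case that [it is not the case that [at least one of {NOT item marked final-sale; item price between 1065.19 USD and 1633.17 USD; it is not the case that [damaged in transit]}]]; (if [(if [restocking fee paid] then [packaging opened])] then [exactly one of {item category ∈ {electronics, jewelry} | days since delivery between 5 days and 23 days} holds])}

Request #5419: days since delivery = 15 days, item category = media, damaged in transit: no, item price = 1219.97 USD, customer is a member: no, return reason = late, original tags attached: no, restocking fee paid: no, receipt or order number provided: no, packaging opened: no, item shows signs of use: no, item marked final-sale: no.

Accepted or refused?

Atomic conditions:
  return reason = late: late == late is true
  item shows signs of use: no → false
  receipt or order number provided: no → false
  NOT item marked final-sale: no → true
  item price between 1065.19 USD and 1633.17 USD: 1219.97 in [1065.19, 1633.17] is true
  damaged in transit: no → false
  restocking fee paid: no → false
  packaging opened: no → false
  item category ∈ {electronics, jewelry}: media is not in the set → false
  days since delivery between 5 days and 23 days: 15 in [5, 23] is true
Combine:
[1.2.1] false OR false = false
[1.2] NOT false = true
[1] true AND true = true
[2.1.1.3] NOT false = true
[2.1.1] true OR true OR true = true
[2.1] NOT true = false
[2] NOT false = true
[3.1] false → false (antecedent false ⇒ implication holds) = true
[3.2] exactly-one(false, true) = true
[3] true → true = true
[root] true AND true AND true = true
Overall: true → accepted

Accepted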